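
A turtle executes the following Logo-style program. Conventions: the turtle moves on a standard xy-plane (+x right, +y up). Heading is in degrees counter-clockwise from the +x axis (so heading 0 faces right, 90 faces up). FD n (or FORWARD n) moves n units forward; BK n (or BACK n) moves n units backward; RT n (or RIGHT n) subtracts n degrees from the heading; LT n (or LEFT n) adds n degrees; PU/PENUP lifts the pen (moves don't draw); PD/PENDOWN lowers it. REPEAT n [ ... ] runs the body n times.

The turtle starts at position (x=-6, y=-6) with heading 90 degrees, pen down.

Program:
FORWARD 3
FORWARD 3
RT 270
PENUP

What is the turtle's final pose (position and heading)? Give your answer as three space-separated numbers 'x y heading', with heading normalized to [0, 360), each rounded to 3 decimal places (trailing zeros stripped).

Executing turtle program step by step:
Start: pos=(-6,-6), heading=90, pen down
FD 3: (-6,-6) -> (-6,-3) [heading=90, draw]
FD 3: (-6,-3) -> (-6,0) [heading=90, draw]
RT 270: heading 90 -> 180
PU: pen up
Final: pos=(-6,0), heading=180, 2 segment(s) drawn

Answer: -6 0 180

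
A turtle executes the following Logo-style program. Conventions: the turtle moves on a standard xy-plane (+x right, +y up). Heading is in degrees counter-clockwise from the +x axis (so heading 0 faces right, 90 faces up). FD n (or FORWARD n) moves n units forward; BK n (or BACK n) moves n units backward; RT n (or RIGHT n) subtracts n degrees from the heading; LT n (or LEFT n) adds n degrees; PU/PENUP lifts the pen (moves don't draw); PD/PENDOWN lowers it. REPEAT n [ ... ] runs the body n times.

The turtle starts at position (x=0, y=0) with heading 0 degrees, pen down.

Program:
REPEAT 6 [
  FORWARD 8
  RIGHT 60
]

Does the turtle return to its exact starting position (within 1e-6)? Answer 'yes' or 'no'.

Executing turtle program step by step:
Start: pos=(0,0), heading=0, pen down
REPEAT 6 [
  -- iteration 1/6 --
  FD 8: (0,0) -> (8,0) [heading=0, draw]
  RT 60: heading 0 -> 300
  -- iteration 2/6 --
  FD 8: (8,0) -> (12,-6.928) [heading=300, draw]
  RT 60: heading 300 -> 240
  -- iteration 3/6 --
  FD 8: (12,-6.928) -> (8,-13.856) [heading=240, draw]
  RT 60: heading 240 -> 180
  -- iteration 4/6 --
  FD 8: (8,-13.856) -> (0,-13.856) [heading=180, draw]
  RT 60: heading 180 -> 120
  -- iteration 5/6 --
  FD 8: (0,-13.856) -> (-4,-6.928) [heading=120, draw]
  RT 60: heading 120 -> 60
  -- iteration 6/6 --
  FD 8: (-4,-6.928) -> (0,0) [heading=60, draw]
  RT 60: heading 60 -> 0
]
Final: pos=(0,0), heading=0, 6 segment(s) drawn

Start position: (0, 0)
Final position: (0, 0)
Distance = 0; < 1e-6 -> CLOSED

Answer: yes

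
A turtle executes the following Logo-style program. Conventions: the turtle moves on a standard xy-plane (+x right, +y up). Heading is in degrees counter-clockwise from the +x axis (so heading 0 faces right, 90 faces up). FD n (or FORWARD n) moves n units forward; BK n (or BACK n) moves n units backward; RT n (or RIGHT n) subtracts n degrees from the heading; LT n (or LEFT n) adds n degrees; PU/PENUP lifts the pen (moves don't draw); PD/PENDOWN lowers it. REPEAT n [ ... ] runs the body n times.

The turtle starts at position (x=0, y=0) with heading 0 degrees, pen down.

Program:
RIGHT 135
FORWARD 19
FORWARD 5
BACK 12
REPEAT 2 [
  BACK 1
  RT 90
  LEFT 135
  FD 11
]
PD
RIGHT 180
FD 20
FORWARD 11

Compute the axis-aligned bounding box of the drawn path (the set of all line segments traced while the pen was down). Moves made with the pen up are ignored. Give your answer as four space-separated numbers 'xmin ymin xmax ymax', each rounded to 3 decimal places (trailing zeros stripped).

Answer: -21.92 -25.556 0 0

Derivation:
Executing turtle program step by step:
Start: pos=(0,0), heading=0, pen down
RT 135: heading 0 -> 225
FD 19: (0,0) -> (-13.435,-13.435) [heading=225, draw]
FD 5: (-13.435,-13.435) -> (-16.971,-16.971) [heading=225, draw]
BK 12: (-16.971,-16.971) -> (-8.485,-8.485) [heading=225, draw]
REPEAT 2 [
  -- iteration 1/2 --
  BK 1: (-8.485,-8.485) -> (-7.778,-7.778) [heading=225, draw]
  RT 90: heading 225 -> 135
  LT 135: heading 135 -> 270
  FD 11: (-7.778,-7.778) -> (-7.778,-18.778) [heading=270, draw]
  -- iteration 2/2 --
  BK 1: (-7.778,-18.778) -> (-7.778,-17.778) [heading=270, draw]
  RT 90: heading 270 -> 180
  LT 135: heading 180 -> 315
  FD 11: (-7.778,-17.778) -> (0,-25.556) [heading=315, draw]
]
PD: pen down
RT 180: heading 315 -> 135
FD 20: (0,-25.556) -> (-14.142,-11.414) [heading=135, draw]
FD 11: (-14.142,-11.414) -> (-21.92,-3.636) [heading=135, draw]
Final: pos=(-21.92,-3.636), heading=135, 9 segment(s) drawn

Segment endpoints: x in {-21.92, -16.971, -14.142, -13.435, -8.485, -7.778, -7.778, 0, 0}, y in {-25.556, -18.778, -17.778, -16.971, -13.435, -11.414, -8.485, -7.778, -3.636, 0}
xmin=-21.92, ymin=-25.556, xmax=0, ymax=0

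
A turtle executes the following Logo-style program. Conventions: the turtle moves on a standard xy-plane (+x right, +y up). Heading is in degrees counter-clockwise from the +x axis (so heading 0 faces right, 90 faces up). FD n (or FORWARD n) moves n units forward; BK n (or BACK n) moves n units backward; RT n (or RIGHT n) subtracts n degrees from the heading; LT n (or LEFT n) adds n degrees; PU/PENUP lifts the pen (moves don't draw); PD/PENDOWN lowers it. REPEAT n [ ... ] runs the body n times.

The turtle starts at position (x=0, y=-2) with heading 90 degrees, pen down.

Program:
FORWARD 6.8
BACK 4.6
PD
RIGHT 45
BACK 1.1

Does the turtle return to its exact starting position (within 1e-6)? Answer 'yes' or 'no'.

Answer: no

Derivation:
Executing turtle program step by step:
Start: pos=(0,-2), heading=90, pen down
FD 6.8: (0,-2) -> (0,4.8) [heading=90, draw]
BK 4.6: (0,4.8) -> (0,0.2) [heading=90, draw]
PD: pen down
RT 45: heading 90 -> 45
BK 1.1: (0,0.2) -> (-0.778,-0.578) [heading=45, draw]
Final: pos=(-0.778,-0.578), heading=45, 3 segment(s) drawn

Start position: (0, -2)
Final position: (-0.778, -0.578)
Distance = 1.621; >= 1e-6 -> NOT closed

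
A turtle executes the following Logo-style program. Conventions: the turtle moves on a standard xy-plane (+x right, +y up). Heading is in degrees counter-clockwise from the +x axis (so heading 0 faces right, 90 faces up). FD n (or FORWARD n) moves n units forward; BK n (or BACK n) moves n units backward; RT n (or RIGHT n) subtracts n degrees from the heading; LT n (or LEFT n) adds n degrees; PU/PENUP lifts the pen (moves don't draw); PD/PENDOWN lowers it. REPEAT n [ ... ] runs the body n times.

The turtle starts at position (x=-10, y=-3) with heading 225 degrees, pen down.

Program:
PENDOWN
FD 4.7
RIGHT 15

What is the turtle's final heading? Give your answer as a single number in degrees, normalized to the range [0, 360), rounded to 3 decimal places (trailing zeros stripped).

Answer: 210

Derivation:
Executing turtle program step by step:
Start: pos=(-10,-3), heading=225, pen down
PD: pen down
FD 4.7: (-10,-3) -> (-13.323,-6.323) [heading=225, draw]
RT 15: heading 225 -> 210
Final: pos=(-13.323,-6.323), heading=210, 1 segment(s) drawn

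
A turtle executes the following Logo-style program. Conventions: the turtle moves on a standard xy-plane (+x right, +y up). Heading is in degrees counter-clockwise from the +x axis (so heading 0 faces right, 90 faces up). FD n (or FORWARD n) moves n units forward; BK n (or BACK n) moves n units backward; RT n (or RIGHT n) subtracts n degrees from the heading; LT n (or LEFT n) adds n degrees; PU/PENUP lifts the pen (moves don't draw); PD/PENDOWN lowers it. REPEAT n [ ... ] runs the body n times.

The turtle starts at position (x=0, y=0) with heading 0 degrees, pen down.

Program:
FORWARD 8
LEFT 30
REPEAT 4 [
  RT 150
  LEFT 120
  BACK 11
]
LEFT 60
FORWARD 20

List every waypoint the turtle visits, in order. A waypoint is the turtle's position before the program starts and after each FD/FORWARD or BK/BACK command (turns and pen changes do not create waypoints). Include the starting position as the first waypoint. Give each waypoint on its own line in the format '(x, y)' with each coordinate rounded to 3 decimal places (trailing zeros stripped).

Executing turtle program step by step:
Start: pos=(0,0), heading=0, pen down
FD 8: (0,0) -> (8,0) [heading=0, draw]
LT 30: heading 0 -> 30
REPEAT 4 [
  -- iteration 1/4 --
  RT 150: heading 30 -> 240
  LT 120: heading 240 -> 0
  BK 11: (8,0) -> (-3,0) [heading=0, draw]
  -- iteration 2/4 --
  RT 150: heading 0 -> 210
  LT 120: heading 210 -> 330
  BK 11: (-3,0) -> (-12.526,5.5) [heading=330, draw]
  -- iteration 3/4 --
  RT 150: heading 330 -> 180
  LT 120: heading 180 -> 300
  BK 11: (-12.526,5.5) -> (-18.026,15.026) [heading=300, draw]
  -- iteration 4/4 --
  RT 150: heading 300 -> 150
  LT 120: heading 150 -> 270
  BK 11: (-18.026,15.026) -> (-18.026,26.026) [heading=270, draw]
]
LT 60: heading 270 -> 330
FD 20: (-18.026,26.026) -> (-0.706,16.026) [heading=330, draw]
Final: pos=(-0.706,16.026), heading=330, 6 segment(s) drawn
Waypoints (7 total):
(0, 0)
(8, 0)
(-3, 0)
(-12.526, 5.5)
(-18.026, 15.026)
(-18.026, 26.026)
(-0.706, 16.026)

Answer: (0, 0)
(8, 0)
(-3, 0)
(-12.526, 5.5)
(-18.026, 15.026)
(-18.026, 26.026)
(-0.706, 16.026)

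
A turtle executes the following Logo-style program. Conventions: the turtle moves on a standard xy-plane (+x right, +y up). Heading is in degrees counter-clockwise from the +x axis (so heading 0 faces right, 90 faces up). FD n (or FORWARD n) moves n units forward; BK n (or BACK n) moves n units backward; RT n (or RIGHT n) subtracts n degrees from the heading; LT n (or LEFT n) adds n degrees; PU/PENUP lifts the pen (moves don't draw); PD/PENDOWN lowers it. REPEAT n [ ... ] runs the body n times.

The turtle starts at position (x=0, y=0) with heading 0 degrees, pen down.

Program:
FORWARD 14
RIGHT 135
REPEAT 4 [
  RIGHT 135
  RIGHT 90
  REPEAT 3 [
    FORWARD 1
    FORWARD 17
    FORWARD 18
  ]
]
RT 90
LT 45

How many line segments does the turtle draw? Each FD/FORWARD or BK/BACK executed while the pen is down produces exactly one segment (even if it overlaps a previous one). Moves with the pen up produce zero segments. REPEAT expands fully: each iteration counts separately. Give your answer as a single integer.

Executing turtle program step by step:
Start: pos=(0,0), heading=0, pen down
FD 14: (0,0) -> (14,0) [heading=0, draw]
RT 135: heading 0 -> 225
REPEAT 4 [
  -- iteration 1/4 --
  RT 135: heading 225 -> 90
  RT 90: heading 90 -> 0
  REPEAT 3 [
    -- iteration 1/3 --
    FD 1: (14,0) -> (15,0) [heading=0, draw]
    FD 17: (15,0) -> (32,0) [heading=0, draw]
    FD 18: (32,0) -> (50,0) [heading=0, draw]
    -- iteration 2/3 --
    FD 1: (50,0) -> (51,0) [heading=0, draw]
    FD 17: (51,0) -> (68,0) [heading=0, draw]
    FD 18: (68,0) -> (86,0) [heading=0, draw]
    -- iteration 3/3 --
    FD 1: (86,0) -> (87,0) [heading=0, draw]
    FD 17: (87,0) -> (104,0) [heading=0, draw]
    FD 18: (104,0) -> (122,0) [heading=0, draw]
  ]
  -- iteration 2/4 --
  RT 135: heading 0 -> 225
  RT 90: heading 225 -> 135
  REPEAT 3 [
    -- iteration 1/3 --
    FD 1: (122,0) -> (121.293,0.707) [heading=135, draw]
    FD 17: (121.293,0.707) -> (109.272,12.728) [heading=135, draw]
    FD 18: (109.272,12.728) -> (96.544,25.456) [heading=135, draw]
    -- iteration 2/3 --
    FD 1: (96.544,25.456) -> (95.837,26.163) [heading=135, draw]
    FD 17: (95.837,26.163) -> (83.816,38.184) [heading=135, draw]
    FD 18: (83.816,38.184) -> (71.088,50.912) [heading=135, draw]
    -- iteration 3/3 --
    FD 1: (71.088,50.912) -> (70.381,51.619) [heading=135, draw]
    FD 17: (70.381,51.619) -> (58.36,63.64) [heading=135, draw]
    FD 18: (58.36,63.64) -> (45.632,76.368) [heading=135, draw]
  ]
  -- iteration 3/4 --
  RT 135: heading 135 -> 0
  RT 90: heading 0 -> 270
  REPEAT 3 [
    -- iteration 1/3 --
    FD 1: (45.632,76.368) -> (45.632,75.368) [heading=270, draw]
    FD 17: (45.632,75.368) -> (45.632,58.368) [heading=270, draw]
    FD 18: (45.632,58.368) -> (45.632,40.368) [heading=270, draw]
    -- iteration 2/3 --
    FD 1: (45.632,40.368) -> (45.632,39.368) [heading=270, draw]
    FD 17: (45.632,39.368) -> (45.632,22.368) [heading=270, draw]
    FD 18: (45.632,22.368) -> (45.632,4.368) [heading=270, draw]
    -- iteration 3/3 --
    FD 1: (45.632,4.368) -> (45.632,3.368) [heading=270, draw]
    FD 17: (45.632,3.368) -> (45.632,-13.632) [heading=270, draw]
    FD 18: (45.632,-13.632) -> (45.632,-31.632) [heading=270, draw]
  ]
  -- iteration 4/4 --
  RT 135: heading 270 -> 135
  RT 90: heading 135 -> 45
  REPEAT 3 [
    -- iteration 1/3 --
    FD 1: (45.632,-31.632) -> (46.34,-30.925) [heading=45, draw]
    FD 17: (46.34,-30.925) -> (58.36,-18.905) [heading=45, draw]
    FD 18: (58.36,-18.905) -> (71.088,-6.177) [heading=45, draw]
    -- iteration 2/3 --
    FD 1: (71.088,-6.177) -> (71.795,-5.47) [heading=45, draw]
    FD 17: (71.795,-5.47) -> (83.816,6.551) [heading=45, draw]
    FD 18: (83.816,6.551) -> (96.544,19.279) [heading=45, draw]
    -- iteration 3/3 --
    FD 1: (96.544,19.279) -> (97.251,19.986) [heading=45, draw]
    FD 17: (97.251,19.986) -> (109.272,32.007) [heading=45, draw]
    FD 18: (109.272,32.007) -> (122,44.735) [heading=45, draw]
  ]
]
RT 90: heading 45 -> 315
LT 45: heading 315 -> 0
Final: pos=(122,44.735), heading=0, 37 segment(s) drawn
Segments drawn: 37

Answer: 37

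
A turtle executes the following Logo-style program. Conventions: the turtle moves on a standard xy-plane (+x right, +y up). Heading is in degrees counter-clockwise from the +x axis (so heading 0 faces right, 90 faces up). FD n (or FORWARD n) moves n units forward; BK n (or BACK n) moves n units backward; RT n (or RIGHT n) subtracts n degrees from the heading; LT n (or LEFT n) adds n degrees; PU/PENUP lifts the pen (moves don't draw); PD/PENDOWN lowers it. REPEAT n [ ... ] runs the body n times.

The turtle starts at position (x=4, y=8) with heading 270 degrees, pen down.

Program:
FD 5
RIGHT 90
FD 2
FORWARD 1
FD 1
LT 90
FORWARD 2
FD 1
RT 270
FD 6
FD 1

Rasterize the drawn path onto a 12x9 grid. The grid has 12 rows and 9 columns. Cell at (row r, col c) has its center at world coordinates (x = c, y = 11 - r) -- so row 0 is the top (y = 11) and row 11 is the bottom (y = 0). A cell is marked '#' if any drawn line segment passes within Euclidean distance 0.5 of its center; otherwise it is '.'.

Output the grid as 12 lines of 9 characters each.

Answer: .........
.........
.........
....#....
....#....
....#....
....#....
....#....
#####....
#........
#........
########.

Derivation:
Segment 0: (4,8) -> (4,3)
Segment 1: (4,3) -> (2,3)
Segment 2: (2,3) -> (1,3)
Segment 3: (1,3) -> (-0,3)
Segment 4: (-0,3) -> (-0,1)
Segment 5: (-0,1) -> (-0,0)
Segment 6: (-0,0) -> (6,0)
Segment 7: (6,0) -> (7,0)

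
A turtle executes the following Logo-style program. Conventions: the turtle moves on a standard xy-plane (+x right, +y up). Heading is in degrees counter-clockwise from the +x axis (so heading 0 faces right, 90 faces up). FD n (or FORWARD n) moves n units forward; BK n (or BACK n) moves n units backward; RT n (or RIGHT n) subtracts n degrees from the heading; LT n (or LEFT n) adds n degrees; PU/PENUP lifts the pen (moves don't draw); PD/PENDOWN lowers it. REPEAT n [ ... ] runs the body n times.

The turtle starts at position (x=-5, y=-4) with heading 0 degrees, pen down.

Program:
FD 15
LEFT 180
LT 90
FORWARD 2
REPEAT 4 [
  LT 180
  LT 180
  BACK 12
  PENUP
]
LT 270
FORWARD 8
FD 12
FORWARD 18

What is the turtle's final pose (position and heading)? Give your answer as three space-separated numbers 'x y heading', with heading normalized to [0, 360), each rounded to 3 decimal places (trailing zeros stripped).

Answer: -28 42 180

Derivation:
Executing turtle program step by step:
Start: pos=(-5,-4), heading=0, pen down
FD 15: (-5,-4) -> (10,-4) [heading=0, draw]
LT 180: heading 0 -> 180
LT 90: heading 180 -> 270
FD 2: (10,-4) -> (10,-6) [heading=270, draw]
REPEAT 4 [
  -- iteration 1/4 --
  LT 180: heading 270 -> 90
  LT 180: heading 90 -> 270
  BK 12: (10,-6) -> (10,6) [heading=270, draw]
  PU: pen up
  -- iteration 2/4 --
  LT 180: heading 270 -> 90
  LT 180: heading 90 -> 270
  BK 12: (10,6) -> (10,18) [heading=270, move]
  PU: pen up
  -- iteration 3/4 --
  LT 180: heading 270 -> 90
  LT 180: heading 90 -> 270
  BK 12: (10,18) -> (10,30) [heading=270, move]
  PU: pen up
  -- iteration 4/4 --
  LT 180: heading 270 -> 90
  LT 180: heading 90 -> 270
  BK 12: (10,30) -> (10,42) [heading=270, move]
  PU: pen up
]
LT 270: heading 270 -> 180
FD 8: (10,42) -> (2,42) [heading=180, move]
FD 12: (2,42) -> (-10,42) [heading=180, move]
FD 18: (-10,42) -> (-28,42) [heading=180, move]
Final: pos=(-28,42), heading=180, 3 segment(s) drawn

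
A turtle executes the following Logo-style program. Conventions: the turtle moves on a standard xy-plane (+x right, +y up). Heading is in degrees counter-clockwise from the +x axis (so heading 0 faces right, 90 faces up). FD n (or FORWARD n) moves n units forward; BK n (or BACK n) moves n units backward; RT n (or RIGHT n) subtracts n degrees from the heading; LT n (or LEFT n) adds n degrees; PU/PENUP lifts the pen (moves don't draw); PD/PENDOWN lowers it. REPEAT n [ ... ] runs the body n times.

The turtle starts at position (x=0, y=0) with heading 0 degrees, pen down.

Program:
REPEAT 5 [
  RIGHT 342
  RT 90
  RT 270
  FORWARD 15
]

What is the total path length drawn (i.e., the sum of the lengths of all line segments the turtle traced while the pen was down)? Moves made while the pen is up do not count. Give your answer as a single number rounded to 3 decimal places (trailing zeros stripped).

Executing turtle program step by step:
Start: pos=(0,0), heading=0, pen down
REPEAT 5 [
  -- iteration 1/5 --
  RT 342: heading 0 -> 18
  RT 90: heading 18 -> 288
  RT 270: heading 288 -> 18
  FD 15: (0,0) -> (14.266,4.635) [heading=18, draw]
  -- iteration 2/5 --
  RT 342: heading 18 -> 36
  RT 90: heading 36 -> 306
  RT 270: heading 306 -> 36
  FD 15: (14.266,4.635) -> (26.401,13.452) [heading=36, draw]
  -- iteration 3/5 --
  RT 342: heading 36 -> 54
  RT 90: heading 54 -> 324
  RT 270: heading 324 -> 54
  FD 15: (26.401,13.452) -> (35.218,25.587) [heading=54, draw]
  -- iteration 4/5 --
  RT 342: heading 54 -> 72
  RT 90: heading 72 -> 342
  RT 270: heading 342 -> 72
  FD 15: (35.218,25.587) -> (39.853,39.853) [heading=72, draw]
  -- iteration 5/5 --
  RT 342: heading 72 -> 90
  RT 90: heading 90 -> 0
  RT 270: heading 0 -> 90
  FD 15: (39.853,39.853) -> (39.853,54.853) [heading=90, draw]
]
Final: pos=(39.853,54.853), heading=90, 5 segment(s) drawn

Segment lengths:
  seg 1: (0,0) -> (14.266,4.635), length = 15
  seg 2: (14.266,4.635) -> (26.401,13.452), length = 15
  seg 3: (26.401,13.452) -> (35.218,25.587), length = 15
  seg 4: (35.218,25.587) -> (39.853,39.853), length = 15
  seg 5: (39.853,39.853) -> (39.853,54.853), length = 15
Total = 75

Answer: 75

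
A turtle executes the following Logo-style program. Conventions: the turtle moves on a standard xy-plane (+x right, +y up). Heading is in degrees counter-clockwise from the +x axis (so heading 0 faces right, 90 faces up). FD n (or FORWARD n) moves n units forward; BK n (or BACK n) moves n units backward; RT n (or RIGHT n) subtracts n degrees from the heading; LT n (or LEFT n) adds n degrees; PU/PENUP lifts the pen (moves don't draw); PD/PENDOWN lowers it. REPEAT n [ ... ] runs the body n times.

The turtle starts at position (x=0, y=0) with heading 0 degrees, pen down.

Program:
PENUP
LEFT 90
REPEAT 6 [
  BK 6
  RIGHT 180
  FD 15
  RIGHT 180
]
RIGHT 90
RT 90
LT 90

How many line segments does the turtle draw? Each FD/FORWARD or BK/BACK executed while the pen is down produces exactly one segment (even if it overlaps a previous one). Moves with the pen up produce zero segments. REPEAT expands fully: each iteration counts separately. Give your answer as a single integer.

Executing turtle program step by step:
Start: pos=(0,0), heading=0, pen down
PU: pen up
LT 90: heading 0 -> 90
REPEAT 6 [
  -- iteration 1/6 --
  BK 6: (0,0) -> (0,-6) [heading=90, move]
  RT 180: heading 90 -> 270
  FD 15: (0,-6) -> (0,-21) [heading=270, move]
  RT 180: heading 270 -> 90
  -- iteration 2/6 --
  BK 6: (0,-21) -> (0,-27) [heading=90, move]
  RT 180: heading 90 -> 270
  FD 15: (0,-27) -> (0,-42) [heading=270, move]
  RT 180: heading 270 -> 90
  -- iteration 3/6 --
  BK 6: (0,-42) -> (0,-48) [heading=90, move]
  RT 180: heading 90 -> 270
  FD 15: (0,-48) -> (0,-63) [heading=270, move]
  RT 180: heading 270 -> 90
  -- iteration 4/6 --
  BK 6: (0,-63) -> (0,-69) [heading=90, move]
  RT 180: heading 90 -> 270
  FD 15: (0,-69) -> (0,-84) [heading=270, move]
  RT 180: heading 270 -> 90
  -- iteration 5/6 --
  BK 6: (0,-84) -> (0,-90) [heading=90, move]
  RT 180: heading 90 -> 270
  FD 15: (0,-90) -> (0,-105) [heading=270, move]
  RT 180: heading 270 -> 90
  -- iteration 6/6 --
  BK 6: (0,-105) -> (0,-111) [heading=90, move]
  RT 180: heading 90 -> 270
  FD 15: (0,-111) -> (0,-126) [heading=270, move]
  RT 180: heading 270 -> 90
]
RT 90: heading 90 -> 0
RT 90: heading 0 -> 270
LT 90: heading 270 -> 0
Final: pos=(0,-126), heading=0, 0 segment(s) drawn
Segments drawn: 0

Answer: 0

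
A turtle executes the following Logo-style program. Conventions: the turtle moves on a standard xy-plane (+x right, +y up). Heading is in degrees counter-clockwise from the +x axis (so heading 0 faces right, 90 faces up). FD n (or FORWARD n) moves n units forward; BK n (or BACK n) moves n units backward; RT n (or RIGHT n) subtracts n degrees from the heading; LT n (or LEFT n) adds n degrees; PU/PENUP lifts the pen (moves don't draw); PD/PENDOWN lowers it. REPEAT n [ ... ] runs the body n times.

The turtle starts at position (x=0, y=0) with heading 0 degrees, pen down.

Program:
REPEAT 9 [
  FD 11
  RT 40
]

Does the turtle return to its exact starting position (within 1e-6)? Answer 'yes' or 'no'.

Answer: yes

Derivation:
Executing turtle program step by step:
Start: pos=(0,0), heading=0, pen down
REPEAT 9 [
  -- iteration 1/9 --
  FD 11: (0,0) -> (11,0) [heading=0, draw]
  RT 40: heading 0 -> 320
  -- iteration 2/9 --
  FD 11: (11,0) -> (19.426,-7.071) [heading=320, draw]
  RT 40: heading 320 -> 280
  -- iteration 3/9 --
  FD 11: (19.426,-7.071) -> (21.337,-17.904) [heading=280, draw]
  RT 40: heading 280 -> 240
  -- iteration 4/9 --
  FD 11: (21.337,-17.904) -> (15.837,-27.43) [heading=240, draw]
  RT 40: heading 240 -> 200
  -- iteration 5/9 --
  FD 11: (15.837,-27.43) -> (5.5,-31.192) [heading=200, draw]
  RT 40: heading 200 -> 160
  -- iteration 6/9 --
  FD 11: (5.5,-31.192) -> (-4.837,-27.43) [heading=160, draw]
  RT 40: heading 160 -> 120
  -- iteration 7/9 --
  FD 11: (-4.837,-27.43) -> (-10.337,-17.904) [heading=120, draw]
  RT 40: heading 120 -> 80
  -- iteration 8/9 --
  FD 11: (-10.337,-17.904) -> (-8.426,-7.071) [heading=80, draw]
  RT 40: heading 80 -> 40
  -- iteration 9/9 --
  FD 11: (-8.426,-7.071) -> (0,0) [heading=40, draw]
  RT 40: heading 40 -> 0
]
Final: pos=(0,0), heading=0, 9 segment(s) drawn

Start position: (0, 0)
Final position: (0, 0)
Distance = 0; < 1e-6 -> CLOSED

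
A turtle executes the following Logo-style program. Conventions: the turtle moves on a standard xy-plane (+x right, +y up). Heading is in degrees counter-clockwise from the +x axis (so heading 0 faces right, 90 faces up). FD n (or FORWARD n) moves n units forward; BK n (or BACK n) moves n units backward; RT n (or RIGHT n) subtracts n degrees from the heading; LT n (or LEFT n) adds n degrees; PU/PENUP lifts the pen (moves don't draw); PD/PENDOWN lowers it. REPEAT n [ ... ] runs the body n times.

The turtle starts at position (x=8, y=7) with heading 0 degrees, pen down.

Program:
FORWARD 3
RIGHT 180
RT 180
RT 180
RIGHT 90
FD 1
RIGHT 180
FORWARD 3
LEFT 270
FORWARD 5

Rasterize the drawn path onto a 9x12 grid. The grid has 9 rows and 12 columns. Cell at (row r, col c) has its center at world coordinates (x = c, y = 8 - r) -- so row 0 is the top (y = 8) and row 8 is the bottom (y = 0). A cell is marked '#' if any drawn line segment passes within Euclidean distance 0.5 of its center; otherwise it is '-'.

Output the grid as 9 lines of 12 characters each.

Segment 0: (8,7) -> (11,7)
Segment 1: (11,7) -> (11,8)
Segment 2: (11,8) -> (11,5)
Segment 3: (11,5) -> (6,5)

Answer: -----------#
--------####
-----------#
------######
------------
------------
------------
------------
------------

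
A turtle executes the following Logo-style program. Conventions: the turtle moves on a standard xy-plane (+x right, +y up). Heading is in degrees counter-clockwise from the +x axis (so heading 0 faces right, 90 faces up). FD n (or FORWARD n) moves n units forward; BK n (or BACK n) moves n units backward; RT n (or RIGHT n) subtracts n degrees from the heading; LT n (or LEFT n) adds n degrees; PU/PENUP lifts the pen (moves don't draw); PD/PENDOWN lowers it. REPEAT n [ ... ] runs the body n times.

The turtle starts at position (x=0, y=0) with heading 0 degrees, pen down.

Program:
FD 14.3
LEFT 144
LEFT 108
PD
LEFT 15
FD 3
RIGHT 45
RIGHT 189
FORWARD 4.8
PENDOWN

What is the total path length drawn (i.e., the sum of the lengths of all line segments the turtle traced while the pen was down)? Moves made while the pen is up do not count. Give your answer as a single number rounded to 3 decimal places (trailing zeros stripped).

Answer: 22.1

Derivation:
Executing turtle program step by step:
Start: pos=(0,0), heading=0, pen down
FD 14.3: (0,0) -> (14.3,0) [heading=0, draw]
LT 144: heading 0 -> 144
LT 108: heading 144 -> 252
PD: pen down
LT 15: heading 252 -> 267
FD 3: (14.3,0) -> (14.143,-2.996) [heading=267, draw]
RT 45: heading 267 -> 222
RT 189: heading 222 -> 33
FD 4.8: (14.143,-2.996) -> (18.169,-0.382) [heading=33, draw]
PD: pen down
Final: pos=(18.169,-0.382), heading=33, 3 segment(s) drawn

Segment lengths:
  seg 1: (0,0) -> (14.3,0), length = 14.3
  seg 2: (14.3,0) -> (14.143,-2.996), length = 3
  seg 3: (14.143,-2.996) -> (18.169,-0.382), length = 4.8
Total = 22.1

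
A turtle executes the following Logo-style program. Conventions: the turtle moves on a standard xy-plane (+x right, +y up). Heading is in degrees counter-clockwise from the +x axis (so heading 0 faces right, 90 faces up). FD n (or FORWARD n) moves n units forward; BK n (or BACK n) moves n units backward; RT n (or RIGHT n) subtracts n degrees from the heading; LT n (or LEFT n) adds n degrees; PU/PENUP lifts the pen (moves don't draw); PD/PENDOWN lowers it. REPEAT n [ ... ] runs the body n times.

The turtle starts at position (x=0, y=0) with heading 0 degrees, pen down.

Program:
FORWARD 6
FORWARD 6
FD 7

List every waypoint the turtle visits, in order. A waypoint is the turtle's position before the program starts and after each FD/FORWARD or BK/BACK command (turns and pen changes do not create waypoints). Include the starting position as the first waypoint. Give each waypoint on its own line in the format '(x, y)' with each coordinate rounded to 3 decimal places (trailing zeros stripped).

Answer: (0, 0)
(6, 0)
(12, 0)
(19, 0)

Derivation:
Executing turtle program step by step:
Start: pos=(0,0), heading=0, pen down
FD 6: (0,0) -> (6,0) [heading=0, draw]
FD 6: (6,0) -> (12,0) [heading=0, draw]
FD 7: (12,0) -> (19,0) [heading=0, draw]
Final: pos=(19,0), heading=0, 3 segment(s) drawn
Waypoints (4 total):
(0, 0)
(6, 0)
(12, 0)
(19, 0)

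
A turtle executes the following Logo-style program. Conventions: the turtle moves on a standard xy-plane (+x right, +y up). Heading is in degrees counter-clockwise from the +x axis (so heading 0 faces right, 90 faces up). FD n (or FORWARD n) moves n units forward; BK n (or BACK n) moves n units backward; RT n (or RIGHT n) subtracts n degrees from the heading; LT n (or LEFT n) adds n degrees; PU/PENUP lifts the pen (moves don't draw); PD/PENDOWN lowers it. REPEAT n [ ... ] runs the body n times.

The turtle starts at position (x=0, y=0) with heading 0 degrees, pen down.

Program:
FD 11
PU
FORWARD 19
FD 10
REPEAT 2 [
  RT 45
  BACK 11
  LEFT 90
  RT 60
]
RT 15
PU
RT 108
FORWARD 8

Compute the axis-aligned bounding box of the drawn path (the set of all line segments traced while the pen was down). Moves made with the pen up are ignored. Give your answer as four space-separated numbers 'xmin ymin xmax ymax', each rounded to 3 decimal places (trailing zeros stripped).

Executing turtle program step by step:
Start: pos=(0,0), heading=0, pen down
FD 11: (0,0) -> (11,0) [heading=0, draw]
PU: pen up
FD 19: (11,0) -> (30,0) [heading=0, move]
FD 10: (30,0) -> (40,0) [heading=0, move]
REPEAT 2 [
  -- iteration 1/2 --
  RT 45: heading 0 -> 315
  BK 11: (40,0) -> (32.222,7.778) [heading=315, move]
  LT 90: heading 315 -> 45
  RT 60: heading 45 -> 345
  -- iteration 2/2 --
  RT 45: heading 345 -> 300
  BK 11: (32.222,7.778) -> (26.722,17.304) [heading=300, move]
  LT 90: heading 300 -> 30
  RT 60: heading 30 -> 330
]
RT 15: heading 330 -> 315
PU: pen up
RT 108: heading 315 -> 207
FD 8: (26.722,17.304) -> (19.594,13.673) [heading=207, move]
Final: pos=(19.594,13.673), heading=207, 1 segment(s) drawn

Segment endpoints: x in {0, 11}, y in {0}
xmin=0, ymin=0, xmax=11, ymax=0

Answer: 0 0 11 0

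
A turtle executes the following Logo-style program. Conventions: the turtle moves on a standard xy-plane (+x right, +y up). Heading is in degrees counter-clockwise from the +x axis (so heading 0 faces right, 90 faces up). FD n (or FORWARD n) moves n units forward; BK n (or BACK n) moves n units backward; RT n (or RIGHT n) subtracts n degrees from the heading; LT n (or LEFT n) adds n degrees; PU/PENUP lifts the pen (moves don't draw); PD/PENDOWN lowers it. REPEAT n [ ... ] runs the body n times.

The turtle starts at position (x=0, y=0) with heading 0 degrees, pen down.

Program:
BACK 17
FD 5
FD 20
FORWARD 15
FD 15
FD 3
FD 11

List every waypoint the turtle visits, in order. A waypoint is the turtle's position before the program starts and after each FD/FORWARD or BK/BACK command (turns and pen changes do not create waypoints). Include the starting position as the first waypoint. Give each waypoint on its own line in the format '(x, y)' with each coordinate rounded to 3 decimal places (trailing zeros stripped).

Executing turtle program step by step:
Start: pos=(0,0), heading=0, pen down
BK 17: (0,0) -> (-17,0) [heading=0, draw]
FD 5: (-17,0) -> (-12,0) [heading=0, draw]
FD 20: (-12,0) -> (8,0) [heading=0, draw]
FD 15: (8,0) -> (23,0) [heading=0, draw]
FD 15: (23,0) -> (38,0) [heading=0, draw]
FD 3: (38,0) -> (41,0) [heading=0, draw]
FD 11: (41,0) -> (52,0) [heading=0, draw]
Final: pos=(52,0), heading=0, 7 segment(s) drawn
Waypoints (8 total):
(0, 0)
(-17, 0)
(-12, 0)
(8, 0)
(23, 0)
(38, 0)
(41, 0)
(52, 0)

Answer: (0, 0)
(-17, 0)
(-12, 0)
(8, 0)
(23, 0)
(38, 0)
(41, 0)
(52, 0)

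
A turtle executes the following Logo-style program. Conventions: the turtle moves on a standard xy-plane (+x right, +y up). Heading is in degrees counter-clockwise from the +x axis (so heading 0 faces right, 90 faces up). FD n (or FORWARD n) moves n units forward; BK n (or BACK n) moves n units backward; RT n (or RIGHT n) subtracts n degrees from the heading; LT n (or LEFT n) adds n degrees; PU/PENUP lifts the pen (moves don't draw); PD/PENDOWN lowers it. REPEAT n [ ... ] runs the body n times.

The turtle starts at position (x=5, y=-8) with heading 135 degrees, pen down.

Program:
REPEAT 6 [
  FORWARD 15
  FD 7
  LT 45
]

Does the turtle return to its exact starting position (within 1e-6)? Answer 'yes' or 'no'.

Executing turtle program step by step:
Start: pos=(5,-8), heading=135, pen down
REPEAT 6 [
  -- iteration 1/6 --
  FD 15: (5,-8) -> (-5.607,2.607) [heading=135, draw]
  FD 7: (-5.607,2.607) -> (-10.556,7.556) [heading=135, draw]
  LT 45: heading 135 -> 180
  -- iteration 2/6 --
  FD 15: (-10.556,7.556) -> (-25.556,7.556) [heading=180, draw]
  FD 7: (-25.556,7.556) -> (-32.556,7.556) [heading=180, draw]
  LT 45: heading 180 -> 225
  -- iteration 3/6 --
  FD 15: (-32.556,7.556) -> (-43.163,-3.05) [heading=225, draw]
  FD 7: (-43.163,-3.05) -> (-48.113,-8) [heading=225, draw]
  LT 45: heading 225 -> 270
  -- iteration 4/6 --
  FD 15: (-48.113,-8) -> (-48.113,-23) [heading=270, draw]
  FD 7: (-48.113,-23) -> (-48.113,-30) [heading=270, draw]
  LT 45: heading 270 -> 315
  -- iteration 5/6 --
  FD 15: (-48.113,-30) -> (-37.506,-40.607) [heading=315, draw]
  FD 7: (-37.506,-40.607) -> (-32.556,-45.556) [heading=315, draw]
  LT 45: heading 315 -> 0
  -- iteration 6/6 --
  FD 15: (-32.556,-45.556) -> (-17.556,-45.556) [heading=0, draw]
  FD 7: (-17.556,-45.556) -> (-10.556,-45.556) [heading=0, draw]
  LT 45: heading 0 -> 45
]
Final: pos=(-10.556,-45.556), heading=45, 12 segment(s) drawn

Start position: (5, -8)
Final position: (-10.556, -45.556)
Distance = 40.651; >= 1e-6 -> NOT closed

Answer: no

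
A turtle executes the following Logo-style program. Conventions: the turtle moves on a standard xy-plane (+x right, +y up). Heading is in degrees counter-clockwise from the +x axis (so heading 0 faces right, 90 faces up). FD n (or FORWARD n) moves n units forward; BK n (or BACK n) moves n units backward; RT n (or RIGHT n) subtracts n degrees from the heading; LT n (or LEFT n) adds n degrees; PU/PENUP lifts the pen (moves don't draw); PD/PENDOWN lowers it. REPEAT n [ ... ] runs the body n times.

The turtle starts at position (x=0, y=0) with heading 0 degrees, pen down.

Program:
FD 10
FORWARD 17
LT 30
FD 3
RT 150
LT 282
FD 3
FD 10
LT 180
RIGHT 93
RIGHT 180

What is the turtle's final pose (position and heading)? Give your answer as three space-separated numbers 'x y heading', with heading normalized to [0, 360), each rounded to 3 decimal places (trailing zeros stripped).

Answer: 17.234 5.517 69

Derivation:
Executing turtle program step by step:
Start: pos=(0,0), heading=0, pen down
FD 10: (0,0) -> (10,0) [heading=0, draw]
FD 17: (10,0) -> (27,0) [heading=0, draw]
LT 30: heading 0 -> 30
FD 3: (27,0) -> (29.598,1.5) [heading=30, draw]
RT 150: heading 30 -> 240
LT 282: heading 240 -> 162
FD 3: (29.598,1.5) -> (26.745,2.427) [heading=162, draw]
FD 10: (26.745,2.427) -> (17.234,5.517) [heading=162, draw]
LT 180: heading 162 -> 342
RT 93: heading 342 -> 249
RT 180: heading 249 -> 69
Final: pos=(17.234,5.517), heading=69, 5 segment(s) drawn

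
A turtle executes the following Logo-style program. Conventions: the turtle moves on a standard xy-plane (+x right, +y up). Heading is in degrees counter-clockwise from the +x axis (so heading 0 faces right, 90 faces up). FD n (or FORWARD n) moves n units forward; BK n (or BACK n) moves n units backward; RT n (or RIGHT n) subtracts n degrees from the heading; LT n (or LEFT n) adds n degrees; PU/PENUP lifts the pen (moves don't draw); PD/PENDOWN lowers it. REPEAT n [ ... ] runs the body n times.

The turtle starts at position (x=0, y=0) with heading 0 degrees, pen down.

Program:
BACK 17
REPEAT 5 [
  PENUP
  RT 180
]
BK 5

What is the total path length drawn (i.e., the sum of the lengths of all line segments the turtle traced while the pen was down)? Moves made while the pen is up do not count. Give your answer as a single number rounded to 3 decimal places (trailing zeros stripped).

Executing turtle program step by step:
Start: pos=(0,0), heading=0, pen down
BK 17: (0,0) -> (-17,0) [heading=0, draw]
REPEAT 5 [
  -- iteration 1/5 --
  PU: pen up
  RT 180: heading 0 -> 180
  -- iteration 2/5 --
  PU: pen up
  RT 180: heading 180 -> 0
  -- iteration 3/5 --
  PU: pen up
  RT 180: heading 0 -> 180
  -- iteration 4/5 --
  PU: pen up
  RT 180: heading 180 -> 0
  -- iteration 5/5 --
  PU: pen up
  RT 180: heading 0 -> 180
]
BK 5: (-17,0) -> (-12,0) [heading=180, move]
Final: pos=(-12,0), heading=180, 1 segment(s) drawn

Segment lengths:
  seg 1: (0,0) -> (-17,0), length = 17
Total = 17

Answer: 17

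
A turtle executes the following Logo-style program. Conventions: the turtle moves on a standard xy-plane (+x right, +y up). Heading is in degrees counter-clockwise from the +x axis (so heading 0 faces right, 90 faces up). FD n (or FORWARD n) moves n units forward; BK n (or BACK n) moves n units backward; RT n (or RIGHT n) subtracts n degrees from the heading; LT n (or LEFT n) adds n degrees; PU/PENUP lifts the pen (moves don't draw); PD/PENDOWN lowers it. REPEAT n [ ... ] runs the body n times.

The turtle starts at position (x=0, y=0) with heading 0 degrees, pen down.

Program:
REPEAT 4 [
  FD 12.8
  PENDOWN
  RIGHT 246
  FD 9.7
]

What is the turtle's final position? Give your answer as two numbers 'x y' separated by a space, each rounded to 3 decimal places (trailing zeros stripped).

Answer: 8.978 6.528

Derivation:
Executing turtle program step by step:
Start: pos=(0,0), heading=0, pen down
REPEAT 4 [
  -- iteration 1/4 --
  FD 12.8: (0,0) -> (12.8,0) [heading=0, draw]
  PD: pen down
  RT 246: heading 0 -> 114
  FD 9.7: (12.8,0) -> (8.855,8.861) [heading=114, draw]
  -- iteration 2/4 --
  FD 12.8: (8.855,8.861) -> (3.648,20.555) [heading=114, draw]
  PD: pen down
  RT 246: heading 114 -> 228
  FD 9.7: (3.648,20.555) -> (-2.842,13.346) [heading=228, draw]
  -- iteration 3/4 --
  FD 12.8: (-2.842,13.346) -> (-11.407,3.834) [heading=228, draw]
  PD: pen down
  RT 246: heading 228 -> 342
  FD 9.7: (-11.407,3.834) -> (-2.182,0.837) [heading=342, draw]
  -- iteration 4/4 --
  FD 12.8: (-2.182,0.837) -> (9.992,-3.119) [heading=342, draw]
  PD: pen down
  RT 246: heading 342 -> 96
  FD 9.7: (9.992,-3.119) -> (8.978,6.528) [heading=96, draw]
]
Final: pos=(8.978,6.528), heading=96, 8 segment(s) drawn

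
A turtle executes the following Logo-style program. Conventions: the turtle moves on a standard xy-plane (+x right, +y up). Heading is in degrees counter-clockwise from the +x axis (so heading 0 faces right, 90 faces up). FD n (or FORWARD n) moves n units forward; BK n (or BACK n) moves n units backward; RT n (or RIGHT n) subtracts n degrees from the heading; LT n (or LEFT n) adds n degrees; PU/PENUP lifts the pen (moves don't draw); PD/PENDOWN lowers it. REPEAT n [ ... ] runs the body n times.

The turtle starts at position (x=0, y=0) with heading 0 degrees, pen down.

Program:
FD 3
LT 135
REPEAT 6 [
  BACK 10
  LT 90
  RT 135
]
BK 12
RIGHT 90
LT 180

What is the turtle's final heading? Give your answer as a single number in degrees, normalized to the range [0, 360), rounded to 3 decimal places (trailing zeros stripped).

Answer: 315

Derivation:
Executing turtle program step by step:
Start: pos=(0,0), heading=0, pen down
FD 3: (0,0) -> (3,0) [heading=0, draw]
LT 135: heading 0 -> 135
REPEAT 6 [
  -- iteration 1/6 --
  BK 10: (3,0) -> (10.071,-7.071) [heading=135, draw]
  LT 90: heading 135 -> 225
  RT 135: heading 225 -> 90
  -- iteration 2/6 --
  BK 10: (10.071,-7.071) -> (10.071,-17.071) [heading=90, draw]
  LT 90: heading 90 -> 180
  RT 135: heading 180 -> 45
  -- iteration 3/6 --
  BK 10: (10.071,-17.071) -> (3,-24.142) [heading=45, draw]
  LT 90: heading 45 -> 135
  RT 135: heading 135 -> 0
  -- iteration 4/6 --
  BK 10: (3,-24.142) -> (-7,-24.142) [heading=0, draw]
  LT 90: heading 0 -> 90
  RT 135: heading 90 -> 315
  -- iteration 5/6 --
  BK 10: (-7,-24.142) -> (-14.071,-17.071) [heading=315, draw]
  LT 90: heading 315 -> 45
  RT 135: heading 45 -> 270
  -- iteration 6/6 --
  BK 10: (-14.071,-17.071) -> (-14.071,-7.071) [heading=270, draw]
  LT 90: heading 270 -> 0
  RT 135: heading 0 -> 225
]
BK 12: (-14.071,-7.071) -> (-5.586,1.414) [heading=225, draw]
RT 90: heading 225 -> 135
LT 180: heading 135 -> 315
Final: pos=(-5.586,1.414), heading=315, 8 segment(s) drawn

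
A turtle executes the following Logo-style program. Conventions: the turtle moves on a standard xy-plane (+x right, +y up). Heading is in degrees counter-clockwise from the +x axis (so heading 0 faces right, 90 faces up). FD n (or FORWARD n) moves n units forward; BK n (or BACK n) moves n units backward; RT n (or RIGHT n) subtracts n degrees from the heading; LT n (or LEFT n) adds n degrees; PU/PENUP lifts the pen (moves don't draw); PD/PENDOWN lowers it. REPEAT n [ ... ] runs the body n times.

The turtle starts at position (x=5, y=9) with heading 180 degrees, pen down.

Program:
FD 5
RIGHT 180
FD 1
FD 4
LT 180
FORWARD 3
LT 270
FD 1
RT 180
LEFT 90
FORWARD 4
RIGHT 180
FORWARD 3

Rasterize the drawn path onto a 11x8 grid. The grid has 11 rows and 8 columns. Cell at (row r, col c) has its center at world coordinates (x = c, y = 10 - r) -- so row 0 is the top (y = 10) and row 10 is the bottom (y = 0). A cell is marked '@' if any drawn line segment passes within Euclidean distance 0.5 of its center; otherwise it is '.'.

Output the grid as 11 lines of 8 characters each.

Segment 0: (5,9) -> (0,9)
Segment 1: (0,9) -> (1,9)
Segment 2: (1,9) -> (5,9)
Segment 3: (5,9) -> (2,9)
Segment 4: (2,9) -> (2,10)
Segment 5: (2,10) -> (6,10)
Segment 6: (6,10) -> (3,10)

Answer: ..@@@@@.
@@@@@@..
........
........
........
........
........
........
........
........
........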